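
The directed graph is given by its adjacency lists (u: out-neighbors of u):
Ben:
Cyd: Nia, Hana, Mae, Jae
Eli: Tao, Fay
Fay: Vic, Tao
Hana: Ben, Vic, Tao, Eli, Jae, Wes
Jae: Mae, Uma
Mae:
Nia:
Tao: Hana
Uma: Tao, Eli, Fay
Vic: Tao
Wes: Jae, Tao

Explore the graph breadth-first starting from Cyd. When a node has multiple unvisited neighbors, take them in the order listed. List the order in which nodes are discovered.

Visit Cyd; enqueue Nia, Hana, Mae, Jae → queue [Nia, Hana, Mae, Jae]
Visit Nia → queue [Hana, Mae, Jae]
Visit Hana; enqueue Ben, Vic, Tao, Eli, Wes → queue [Mae, Jae, Ben, Vic, Tao, Eli, Wes]
Visit Mae → queue [Jae, Ben, Vic, Tao, Eli, Wes]
Visit Jae; enqueue Uma → queue [Ben, Vic, Tao, Eli, Wes, Uma]
Visit Ben → queue [Vic, Tao, Eli, Wes, Uma]
Visit Vic → queue [Tao, Eli, Wes, Uma]
Visit Tao → queue [Eli, Wes, Uma]
Visit Eli; enqueue Fay → queue [Wes, Uma, Fay]
Visit Wes → queue [Uma, Fay]
Visit Uma → queue [Fay]
Visit Fay → queue []

Cyd Nia Hana Mae Jae Ben Vic Tao Eli Wes Uma Fay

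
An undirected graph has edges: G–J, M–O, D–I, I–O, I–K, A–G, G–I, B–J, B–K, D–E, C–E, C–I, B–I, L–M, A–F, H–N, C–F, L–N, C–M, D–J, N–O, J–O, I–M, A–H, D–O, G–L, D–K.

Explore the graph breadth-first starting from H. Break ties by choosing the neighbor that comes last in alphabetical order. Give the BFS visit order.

Visit H; enqueue N, A → queue [N, A]
Visit N; enqueue O, L → queue [A, O, L]
Visit A; enqueue G, F → queue [O, L, G, F]
Visit O; enqueue M, J, I, D → queue [L, G, F, M, J, I, D]
Visit L → queue [G, F, M, J, I, D]
Visit G → queue [F, M, J, I, D]
Visit F; enqueue C → queue [M, J, I, D, C]
Visit M → queue [J, I, D, C]
Visit J; enqueue B → queue [I, D, C, B]
Visit I; enqueue K → queue [D, C, B, K]
Visit D; enqueue E → queue [C, B, K, E]
Visit C → queue [B, K, E]
Visit B → queue [K, E]
Visit K → queue [E]
Visit E → queue []

H -> N -> A -> O -> L -> G -> F -> M -> J -> I -> D -> C -> B -> K -> E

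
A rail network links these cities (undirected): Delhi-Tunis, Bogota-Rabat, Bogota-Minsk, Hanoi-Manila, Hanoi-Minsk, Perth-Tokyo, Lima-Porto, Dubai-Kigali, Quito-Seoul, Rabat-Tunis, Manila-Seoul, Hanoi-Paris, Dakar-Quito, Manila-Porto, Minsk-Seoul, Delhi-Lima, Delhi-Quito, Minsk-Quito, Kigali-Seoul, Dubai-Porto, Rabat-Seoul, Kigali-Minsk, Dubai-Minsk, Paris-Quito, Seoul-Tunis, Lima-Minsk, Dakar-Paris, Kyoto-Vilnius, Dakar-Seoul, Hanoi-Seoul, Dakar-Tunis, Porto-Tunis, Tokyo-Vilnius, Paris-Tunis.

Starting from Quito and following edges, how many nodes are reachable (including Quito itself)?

15

BFS from Quito visits: Quito, Dakar, Delhi, Minsk, Paris, Seoul, Tunis, Lima, Bogota, Dubai, Hanoi, Kigali, Manila, Rabat, Porto
Reachable nodes: 15 of 19 total.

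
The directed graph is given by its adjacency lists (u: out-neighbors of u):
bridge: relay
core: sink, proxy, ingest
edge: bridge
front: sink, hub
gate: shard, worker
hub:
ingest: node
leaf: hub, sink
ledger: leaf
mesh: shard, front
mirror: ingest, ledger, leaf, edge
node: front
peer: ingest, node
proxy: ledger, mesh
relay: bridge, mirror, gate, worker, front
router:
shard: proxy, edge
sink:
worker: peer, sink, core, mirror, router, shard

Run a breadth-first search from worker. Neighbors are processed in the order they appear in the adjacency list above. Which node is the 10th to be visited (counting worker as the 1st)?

proxy

Visit worker; enqueue peer, sink, core, mirror, router, shard → queue [peer, sink, core, mirror, router, shard]
Visit peer; enqueue ingest, node → queue [sink, core, mirror, router, shard, ingest, node]
Visit sink → queue [core, mirror, router, shard, ingest, node]
Visit core; enqueue proxy → queue [mirror, router, shard, ingest, node, proxy]
Visit mirror; enqueue ledger, leaf, edge → queue [router, shard, ingest, node, proxy, ledger, leaf, edge]
Visit router → queue [shard, ingest, node, proxy, ledger, leaf, edge]
Visit shard → queue [ingest, node, proxy, ledger, leaf, edge]
Visit ingest → queue [node, proxy, ledger, leaf, edge]
Visit node; enqueue front → queue [proxy, ledger, leaf, edge, front]
Visit proxy; enqueue mesh → queue [ledger, leaf, edge, front, mesh]
Visit ledger → queue [leaf, edge, front, mesh]
Visit leaf; enqueue hub → queue [edge, front, mesh, hub]
Visit edge; enqueue bridge → queue [front, mesh, hub, bridge]
Visit front → queue [mesh, hub, bridge]
Visit mesh → queue [hub, bridge]
Visit hub → queue [bridge]
Visit bridge; enqueue relay → queue [relay]
Visit relay; enqueue gate → queue [gate]
Visit gate → queue []

Visit order: worker, peer, sink, core, mirror, router, shard, ingest, node, proxy, ledger, leaf, edge, front, mesh, hub, bridge, relay, gate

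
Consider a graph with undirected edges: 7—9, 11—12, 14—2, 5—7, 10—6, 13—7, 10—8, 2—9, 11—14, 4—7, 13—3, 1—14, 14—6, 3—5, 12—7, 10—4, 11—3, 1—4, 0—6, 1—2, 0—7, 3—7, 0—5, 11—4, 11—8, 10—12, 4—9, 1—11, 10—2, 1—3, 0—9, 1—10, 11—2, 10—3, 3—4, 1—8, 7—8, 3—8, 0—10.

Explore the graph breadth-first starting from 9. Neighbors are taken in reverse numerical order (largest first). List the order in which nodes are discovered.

9 -> 7 -> 4 -> 2 -> 0 -> 13 -> 12 -> 8 -> 5 -> 3 -> 11 -> 10 -> 1 -> 14 -> 6

Visit 9; enqueue 7, 4, 2, 0 → queue [7, 4, 2, 0]
Visit 7; enqueue 13, 12, 8, 5, 3 → queue [4, 2, 0, 13, 12, 8, 5, 3]
Visit 4; enqueue 11, 10, 1 → queue [2, 0, 13, 12, 8, 5, 3, 11, 10, 1]
Visit 2; enqueue 14 → queue [0, 13, 12, 8, 5, 3, 11, 10, 1, 14]
Visit 0; enqueue 6 → queue [13, 12, 8, 5, 3, 11, 10, 1, 14, 6]
Visit 13 → queue [12, 8, 5, 3, 11, 10, 1, 14, 6]
Visit 12 → queue [8, 5, 3, 11, 10, 1, 14, 6]
Visit 8 → queue [5, 3, 11, 10, 1, 14, 6]
Visit 5 → queue [3, 11, 10, 1, 14, 6]
Visit 3 → queue [11, 10, 1, 14, 6]
Visit 11 → queue [10, 1, 14, 6]
Visit 10 → queue [1, 14, 6]
Visit 1 → queue [14, 6]
Visit 14 → queue [6]
Visit 6 → queue []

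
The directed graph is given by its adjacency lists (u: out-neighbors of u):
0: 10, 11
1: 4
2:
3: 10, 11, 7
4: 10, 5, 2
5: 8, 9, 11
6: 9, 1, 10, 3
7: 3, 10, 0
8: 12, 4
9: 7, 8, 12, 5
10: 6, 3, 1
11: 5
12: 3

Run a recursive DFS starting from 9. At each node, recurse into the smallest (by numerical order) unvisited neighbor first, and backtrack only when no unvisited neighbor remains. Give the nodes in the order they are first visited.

Visit 9
9 → 5
5 → 8
8 → 4
4 → 2
4 → 10
10 → 1
10 → 3
3 → 7
7 → 0
0 → 11
10 → 6
8 → 12

9 -> 5 -> 8 -> 4 -> 2 -> 10 -> 1 -> 3 -> 7 -> 0 -> 11 -> 6 -> 12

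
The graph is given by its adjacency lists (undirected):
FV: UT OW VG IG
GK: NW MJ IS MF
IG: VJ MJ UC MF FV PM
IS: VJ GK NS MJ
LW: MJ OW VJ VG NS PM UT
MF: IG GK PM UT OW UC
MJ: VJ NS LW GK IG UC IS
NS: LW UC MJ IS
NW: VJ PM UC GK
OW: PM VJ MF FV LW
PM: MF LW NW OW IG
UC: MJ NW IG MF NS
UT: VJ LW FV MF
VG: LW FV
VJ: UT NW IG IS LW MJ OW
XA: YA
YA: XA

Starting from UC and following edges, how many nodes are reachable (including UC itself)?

BFS from UC visits: UC, MJ, NW, IG, MF, NS, VJ, LW, GK, IS, PM, FV, UT, OW, VG
Reachable nodes: 15 of 17 total.

15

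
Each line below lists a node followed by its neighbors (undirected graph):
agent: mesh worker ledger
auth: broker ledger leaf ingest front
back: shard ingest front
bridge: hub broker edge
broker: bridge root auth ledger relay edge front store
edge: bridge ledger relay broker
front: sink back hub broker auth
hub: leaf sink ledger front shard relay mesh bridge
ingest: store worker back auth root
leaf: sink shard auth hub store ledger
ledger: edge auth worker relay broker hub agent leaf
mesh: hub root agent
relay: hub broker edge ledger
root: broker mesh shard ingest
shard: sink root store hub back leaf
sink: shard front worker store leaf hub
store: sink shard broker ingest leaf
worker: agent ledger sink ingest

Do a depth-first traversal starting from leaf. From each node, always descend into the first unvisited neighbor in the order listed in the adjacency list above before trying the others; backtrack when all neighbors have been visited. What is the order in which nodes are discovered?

leaf → sink → shard → root → broker → bridge → hub → ledger → edge → relay → auth → ingest → store → worker → agent → mesh → back → front

Visit leaf
leaf → sink
sink → shard
shard → root
root → broker
broker → bridge
bridge → hub
hub → ledger
ledger → edge
edge → relay
ledger → auth
auth → ingest
ingest → store
ingest → worker
worker → agent
agent → mesh
ingest → back
back → front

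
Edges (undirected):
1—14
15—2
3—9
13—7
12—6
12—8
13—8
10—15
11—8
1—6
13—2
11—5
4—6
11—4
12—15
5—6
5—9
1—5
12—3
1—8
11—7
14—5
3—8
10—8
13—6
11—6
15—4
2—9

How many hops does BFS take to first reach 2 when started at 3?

2

Level 0: 3
Level 1: 8, 9, 12
Level 2: 1, 2, 5, 6, 10, 11, 13, 15
Level 3: 4, 7, 14
2 first appears at level 2.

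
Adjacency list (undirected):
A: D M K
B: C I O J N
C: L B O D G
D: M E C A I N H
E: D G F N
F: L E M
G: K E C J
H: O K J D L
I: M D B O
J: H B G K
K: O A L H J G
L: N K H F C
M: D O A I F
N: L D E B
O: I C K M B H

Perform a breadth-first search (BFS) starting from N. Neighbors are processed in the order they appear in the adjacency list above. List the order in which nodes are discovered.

N -> L -> D -> E -> B -> K -> H -> F -> C -> M -> A -> I -> G -> O -> J

Visit N; enqueue L, D, E, B → queue [L, D, E, B]
Visit L; enqueue K, H, F, C → queue [D, E, B, K, H, F, C]
Visit D; enqueue M, A, I → queue [E, B, K, H, F, C, M, A, I]
Visit E; enqueue G → queue [B, K, H, F, C, M, A, I, G]
Visit B; enqueue O, J → queue [K, H, F, C, M, A, I, G, O, J]
Visit K → queue [H, F, C, M, A, I, G, O, J]
Visit H → queue [F, C, M, A, I, G, O, J]
Visit F → queue [C, M, A, I, G, O, J]
Visit C → queue [M, A, I, G, O, J]
Visit M → queue [A, I, G, O, J]
Visit A → queue [I, G, O, J]
Visit I → queue [G, O, J]
Visit G → queue [O, J]
Visit O → queue [J]
Visit J → queue []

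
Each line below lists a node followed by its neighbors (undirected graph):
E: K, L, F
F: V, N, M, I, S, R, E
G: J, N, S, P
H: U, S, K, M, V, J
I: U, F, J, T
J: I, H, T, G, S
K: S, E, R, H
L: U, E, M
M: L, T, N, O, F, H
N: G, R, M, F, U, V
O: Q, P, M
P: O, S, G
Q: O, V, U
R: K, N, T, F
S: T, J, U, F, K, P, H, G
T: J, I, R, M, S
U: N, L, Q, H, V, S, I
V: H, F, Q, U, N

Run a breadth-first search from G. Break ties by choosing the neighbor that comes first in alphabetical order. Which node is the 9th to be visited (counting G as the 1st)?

Visit G; enqueue J, N, P, S → queue [J, N, P, S]
Visit J; enqueue H, I, T → queue [N, P, S, H, I, T]
Visit N; enqueue F, M, R, U, V → queue [P, S, H, I, T, F, M, R, U, V]
Visit P; enqueue O → queue [S, H, I, T, F, M, R, U, V, O]
Visit S; enqueue K → queue [H, I, T, F, M, R, U, V, O, K]
Visit H → queue [I, T, F, M, R, U, V, O, K]
Visit I → queue [T, F, M, R, U, V, O, K]
Visit T → queue [F, M, R, U, V, O, K]
Visit F; enqueue E → queue [M, R, U, V, O, K, E]
Visit M; enqueue L → queue [R, U, V, O, K, E, L]
Visit R → queue [U, V, O, K, E, L]
Visit U; enqueue Q → queue [V, O, K, E, L, Q]
Visit V → queue [O, K, E, L, Q]
Visit O → queue [K, E, L, Q]
Visit K → queue [E, L, Q]
Visit E → queue [L, Q]
Visit L → queue [Q]
Visit Q → queue []

Visit order: G, J, N, P, S, H, I, T, F, M, R, U, V, O, K, E, L, Q

F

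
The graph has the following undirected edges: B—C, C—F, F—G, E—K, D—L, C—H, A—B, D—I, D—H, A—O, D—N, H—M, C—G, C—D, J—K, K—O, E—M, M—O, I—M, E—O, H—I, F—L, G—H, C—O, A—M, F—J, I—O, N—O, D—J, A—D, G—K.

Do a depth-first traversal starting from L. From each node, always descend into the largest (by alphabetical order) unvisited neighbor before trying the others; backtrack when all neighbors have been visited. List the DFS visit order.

L -> F -> J -> K -> O -> N -> D -> I -> M -> H -> G -> C -> B -> A -> E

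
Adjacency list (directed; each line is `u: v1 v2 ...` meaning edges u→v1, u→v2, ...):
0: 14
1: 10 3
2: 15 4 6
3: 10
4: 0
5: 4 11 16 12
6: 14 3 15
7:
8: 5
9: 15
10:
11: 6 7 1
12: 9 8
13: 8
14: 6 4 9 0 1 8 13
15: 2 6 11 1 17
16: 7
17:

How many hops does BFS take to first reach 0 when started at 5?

2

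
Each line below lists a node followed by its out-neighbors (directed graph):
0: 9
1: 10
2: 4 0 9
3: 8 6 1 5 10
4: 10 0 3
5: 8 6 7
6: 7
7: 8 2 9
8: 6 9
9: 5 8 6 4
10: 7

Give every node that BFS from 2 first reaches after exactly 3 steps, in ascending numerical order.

Level 0: 2
Level 1: 0, 4, 9
Level 2: 3, 5, 6, 8, 10
Level 3: 1, 7

1, 7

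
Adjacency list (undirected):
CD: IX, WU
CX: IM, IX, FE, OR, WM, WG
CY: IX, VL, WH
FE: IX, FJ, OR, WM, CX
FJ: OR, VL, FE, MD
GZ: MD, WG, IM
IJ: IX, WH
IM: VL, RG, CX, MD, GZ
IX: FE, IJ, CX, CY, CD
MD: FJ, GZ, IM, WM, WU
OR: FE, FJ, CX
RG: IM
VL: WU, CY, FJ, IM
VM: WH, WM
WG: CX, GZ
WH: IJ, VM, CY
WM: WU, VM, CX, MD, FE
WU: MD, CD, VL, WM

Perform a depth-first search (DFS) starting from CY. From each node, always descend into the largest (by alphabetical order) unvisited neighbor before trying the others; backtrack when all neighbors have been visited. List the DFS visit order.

CY, WH, VM, WM, WU, VL, IM, RG, MD, GZ, WG, CX, OR, FJ, FE, IX, IJ, CD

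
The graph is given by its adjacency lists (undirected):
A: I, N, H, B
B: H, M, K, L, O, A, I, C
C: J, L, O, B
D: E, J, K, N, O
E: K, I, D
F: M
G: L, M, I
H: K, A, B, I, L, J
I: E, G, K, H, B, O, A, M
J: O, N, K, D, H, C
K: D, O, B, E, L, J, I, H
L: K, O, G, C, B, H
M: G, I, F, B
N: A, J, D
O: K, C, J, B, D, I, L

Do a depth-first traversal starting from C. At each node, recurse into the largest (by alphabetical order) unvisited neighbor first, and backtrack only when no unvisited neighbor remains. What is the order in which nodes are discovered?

C -> O -> L -> K -> J -> N -> D -> E -> I -> M -> G -> F -> B -> H -> A

Visit C
C → O
O → L
L → K
K → J
J → N
N → D
D → E
E → I
I → M
M → G
M → F
M → B
B → H
H → A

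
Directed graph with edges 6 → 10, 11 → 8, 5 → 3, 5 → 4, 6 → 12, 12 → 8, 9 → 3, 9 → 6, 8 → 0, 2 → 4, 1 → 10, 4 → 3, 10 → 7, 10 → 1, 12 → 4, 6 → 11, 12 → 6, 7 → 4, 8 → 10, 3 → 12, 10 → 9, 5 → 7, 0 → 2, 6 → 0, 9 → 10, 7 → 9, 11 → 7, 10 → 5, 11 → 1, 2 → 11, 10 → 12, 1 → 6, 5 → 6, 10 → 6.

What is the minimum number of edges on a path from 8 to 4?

Level 0: 8
Level 1: 0, 10
Level 2: 1, 2, 5, 6, 7, 9, 12
Level 3: 3, 4, 11
4 first appears at level 3.

3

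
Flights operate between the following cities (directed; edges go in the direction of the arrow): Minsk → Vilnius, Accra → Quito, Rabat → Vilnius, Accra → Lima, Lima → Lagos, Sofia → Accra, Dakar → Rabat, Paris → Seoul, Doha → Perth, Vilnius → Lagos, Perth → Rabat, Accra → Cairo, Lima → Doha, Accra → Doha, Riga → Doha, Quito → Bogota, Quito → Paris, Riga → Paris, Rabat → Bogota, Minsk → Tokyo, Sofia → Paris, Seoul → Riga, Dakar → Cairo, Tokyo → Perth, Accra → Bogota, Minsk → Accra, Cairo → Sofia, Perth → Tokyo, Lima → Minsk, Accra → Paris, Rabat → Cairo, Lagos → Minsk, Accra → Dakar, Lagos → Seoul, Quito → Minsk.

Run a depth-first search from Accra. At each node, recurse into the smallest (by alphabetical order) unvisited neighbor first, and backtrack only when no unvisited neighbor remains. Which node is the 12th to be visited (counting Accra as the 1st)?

Lagos

Visit Accra
Accra → Bogota
Accra → Cairo
Cairo → Sofia
Sofia → Paris
Paris → Seoul
Seoul → Riga
Riga → Doha
Doha → Perth
Perth → Rabat
Rabat → Vilnius
Vilnius → Lagos
Lagos → Minsk
Minsk → Tokyo
Accra → Dakar
Accra → Lima
Accra → Quito

Visit order: Accra, Bogota, Cairo, Sofia, Paris, Seoul, Riga, Doha, Perth, Rabat, Vilnius, Lagos, Minsk, Tokyo, Dakar, Lima, Quito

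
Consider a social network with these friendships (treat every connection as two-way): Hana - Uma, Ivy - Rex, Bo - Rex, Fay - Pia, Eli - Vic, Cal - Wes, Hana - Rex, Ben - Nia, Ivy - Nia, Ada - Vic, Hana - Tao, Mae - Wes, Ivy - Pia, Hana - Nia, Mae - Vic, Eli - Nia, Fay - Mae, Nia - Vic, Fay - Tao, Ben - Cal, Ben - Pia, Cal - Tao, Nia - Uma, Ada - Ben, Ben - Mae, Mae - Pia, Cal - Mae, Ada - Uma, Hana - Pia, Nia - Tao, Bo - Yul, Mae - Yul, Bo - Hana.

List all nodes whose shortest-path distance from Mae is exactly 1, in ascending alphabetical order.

Level 0: Mae
Level 1: Ben, Cal, Fay, Pia, Vic, Wes, Yul
Level 2: Ada, Bo, Eli, Hana, Ivy, Nia, Tao
Level 3: Rex, Uma

Ben, Cal, Fay, Pia, Vic, Wes, Yul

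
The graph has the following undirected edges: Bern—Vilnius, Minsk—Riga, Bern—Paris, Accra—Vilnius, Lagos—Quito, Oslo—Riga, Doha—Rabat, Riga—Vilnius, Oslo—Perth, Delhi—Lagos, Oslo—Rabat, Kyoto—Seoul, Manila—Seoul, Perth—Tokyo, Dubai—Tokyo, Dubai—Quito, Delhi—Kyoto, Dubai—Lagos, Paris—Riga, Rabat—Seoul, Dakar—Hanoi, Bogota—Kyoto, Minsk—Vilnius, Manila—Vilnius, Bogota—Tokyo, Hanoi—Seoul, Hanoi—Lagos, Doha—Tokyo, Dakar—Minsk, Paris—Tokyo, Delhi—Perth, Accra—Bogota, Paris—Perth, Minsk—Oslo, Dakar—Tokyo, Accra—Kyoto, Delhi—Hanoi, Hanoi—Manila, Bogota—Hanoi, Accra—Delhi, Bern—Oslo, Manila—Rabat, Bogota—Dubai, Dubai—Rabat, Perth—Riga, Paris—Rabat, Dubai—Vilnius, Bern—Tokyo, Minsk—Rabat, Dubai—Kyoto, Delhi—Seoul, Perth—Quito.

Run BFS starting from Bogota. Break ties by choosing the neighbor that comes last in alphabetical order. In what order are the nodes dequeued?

Bogota, Tokyo, Kyoto, Hanoi, Dubai, Accra, Perth, Paris, Doha, Dakar, Bern, Seoul, Delhi, Manila, Lagos, Vilnius, Rabat, Quito, Riga, Oslo, Minsk

Visit Bogota; enqueue Tokyo, Kyoto, Hanoi, Dubai, Accra → queue [Tokyo, Kyoto, Hanoi, Dubai, Accra]
Visit Tokyo; enqueue Perth, Paris, Doha, Dakar, Bern → queue [Kyoto, Hanoi, Dubai, Accra, Perth, Paris, Doha, Dakar, Bern]
Visit Kyoto; enqueue Seoul, Delhi → queue [Hanoi, Dubai, Accra, Perth, Paris, Doha, Dakar, Bern, Seoul, Delhi]
Visit Hanoi; enqueue Manila, Lagos → queue [Dubai, Accra, Perth, Paris, Doha, Dakar, Bern, Seoul, Delhi, Manila, Lagos]
Visit Dubai; enqueue Vilnius, Rabat, Quito → queue [Accra, Perth, Paris, Doha, Dakar, Bern, Seoul, Delhi, Manila, Lagos, Vilnius, Rabat, Quito]
Visit Accra → queue [Perth, Paris, Doha, Dakar, Bern, Seoul, Delhi, Manila, Lagos, Vilnius, Rabat, Quito]
Visit Perth; enqueue Riga, Oslo → queue [Paris, Doha, Dakar, Bern, Seoul, Delhi, Manila, Lagos, Vilnius, Rabat, Quito, Riga, Oslo]
Visit Paris → queue [Doha, Dakar, Bern, Seoul, Delhi, Manila, Lagos, Vilnius, Rabat, Quito, Riga, Oslo]
Visit Doha → queue [Dakar, Bern, Seoul, Delhi, Manila, Lagos, Vilnius, Rabat, Quito, Riga, Oslo]
Visit Dakar; enqueue Minsk → queue [Bern, Seoul, Delhi, Manila, Lagos, Vilnius, Rabat, Quito, Riga, Oslo, Minsk]
Visit Bern → queue [Seoul, Delhi, Manila, Lagos, Vilnius, Rabat, Quito, Riga, Oslo, Minsk]
Visit Seoul → queue [Delhi, Manila, Lagos, Vilnius, Rabat, Quito, Riga, Oslo, Minsk]
Visit Delhi → queue [Manila, Lagos, Vilnius, Rabat, Quito, Riga, Oslo, Minsk]
Visit Manila → queue [Lagos, Vilnius, Rabat, Quito, Riga, Oslo, Minsk]
Visit Lagos → queue [Vilnius, Rabat, Quito, Riga, Oslo, Minsk]
Visit Vilnius → queue [Rabat, Quito, Riga, Oslo, Minsk]
Visit Rabat → queue [Quito, Riga, Oslo, Minsk]
Visit Quito → queue [Riga, Oslo, Minsk]
Visit Riga → queue [Oslo, Minsk]
Visit Oslo → queue [Minsk]
Visit Minsk → queue []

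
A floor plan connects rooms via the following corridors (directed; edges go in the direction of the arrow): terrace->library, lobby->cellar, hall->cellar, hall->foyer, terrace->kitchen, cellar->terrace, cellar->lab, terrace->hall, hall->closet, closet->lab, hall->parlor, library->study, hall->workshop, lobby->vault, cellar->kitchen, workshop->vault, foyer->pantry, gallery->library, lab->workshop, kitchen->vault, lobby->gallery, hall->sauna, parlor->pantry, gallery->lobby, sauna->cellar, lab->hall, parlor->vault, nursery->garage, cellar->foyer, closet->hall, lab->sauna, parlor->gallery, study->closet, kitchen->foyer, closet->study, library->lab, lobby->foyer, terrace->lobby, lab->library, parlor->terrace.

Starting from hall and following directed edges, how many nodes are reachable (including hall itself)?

BFS from hall visits: hall, cellar, closet, foyer, parlor, sauna, workshop, kitchen, lab, terrace, study, pantry, gallery, vault, library, lobby
Reachable nodes: 16 of 18 total.

16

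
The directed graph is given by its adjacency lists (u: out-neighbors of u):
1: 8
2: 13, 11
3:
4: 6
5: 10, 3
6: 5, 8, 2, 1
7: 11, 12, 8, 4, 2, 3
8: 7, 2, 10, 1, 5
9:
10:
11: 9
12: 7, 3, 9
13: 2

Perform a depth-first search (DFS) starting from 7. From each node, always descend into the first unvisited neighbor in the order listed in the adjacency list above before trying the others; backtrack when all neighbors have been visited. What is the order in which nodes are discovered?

Visit 7
7 → 11
11 → 9
7 → 12
12 → 3
7 → 8
8 → 2
2 → 13
8 → 10
8 → 1
8 → 5
7 → 4
4 → 6

7 11 9 12 3 8 2 13 10 1 5 4 6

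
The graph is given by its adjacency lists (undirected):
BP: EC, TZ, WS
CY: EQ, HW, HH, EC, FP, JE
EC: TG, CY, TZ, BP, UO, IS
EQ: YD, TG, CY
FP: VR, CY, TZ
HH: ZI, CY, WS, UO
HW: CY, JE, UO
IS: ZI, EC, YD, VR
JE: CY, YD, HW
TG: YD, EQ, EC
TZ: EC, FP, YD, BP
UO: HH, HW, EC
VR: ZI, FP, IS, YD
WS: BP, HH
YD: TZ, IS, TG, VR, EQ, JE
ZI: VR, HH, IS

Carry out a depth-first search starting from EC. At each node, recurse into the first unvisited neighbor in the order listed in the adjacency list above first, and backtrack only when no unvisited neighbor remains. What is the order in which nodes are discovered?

EC TG YD TZ FP VR ZI HH CY EQ HW JE UO WS BP IS

Visit EC
EC → TG
TG → YD
YD → TZ
TZ → FP
FP → VR
VR → ZI
ZI → HH
HH → CY
CY → EQ
CY → HW
HW → JE
HW → UO
HH → WS
WS → BP
ZI → IS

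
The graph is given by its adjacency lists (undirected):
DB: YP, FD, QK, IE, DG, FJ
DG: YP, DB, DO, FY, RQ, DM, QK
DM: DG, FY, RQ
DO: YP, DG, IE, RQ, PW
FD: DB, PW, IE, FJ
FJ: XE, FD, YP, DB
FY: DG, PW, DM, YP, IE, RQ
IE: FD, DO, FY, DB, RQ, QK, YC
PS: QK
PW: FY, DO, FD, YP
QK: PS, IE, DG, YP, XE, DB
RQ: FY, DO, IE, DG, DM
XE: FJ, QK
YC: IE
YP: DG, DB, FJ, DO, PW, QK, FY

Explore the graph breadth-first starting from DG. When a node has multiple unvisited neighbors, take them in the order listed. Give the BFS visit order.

Visit DG; enqueue YP, DB, DO, FY, RQ, DM, QK → queue [YP, DB, DO, FY, RQ, DM, QK]
Visit YP; enqueue FJ, PW → queue [DB, DO, FY, RQ, DM, QK, FJ, PW]
Visit DB; enqueue FD, IE → queue [DO, FY, RQ, DM, QK, FJ, PW, FD, IE]
Visit DO → queue [FY, RQ, DM, QK, FJ, PW, FD, IE]
Visit FY → queue [RQ, DM, QK, FJ, PW, FD, IE]
Visit RQ → queue [DM, QK, FJ, PW, FD, IE]
Visit DM → queue [QK, FJ, PW, FD, IE]
Visit QK; enqueue PS, XE → queue [FJ, PW, FD, IE, PS, XE]
Visit FJ → queue [PW, FD, IE, PS, XE]
Visit PW → queue [FD, IE, PS, XE]
Visit FD → queue [IE, PS, XE]
Visit IE; enqueue YC → queue [PS, XE, YC]
Visit PS → queue [XE, YC]
Visit XE → queue [YC]
Visit YC → queue []

DG → YP → DB → DO → FY → RQ → DM → QK → FJ → PW → FD → IE → PS → XE → YC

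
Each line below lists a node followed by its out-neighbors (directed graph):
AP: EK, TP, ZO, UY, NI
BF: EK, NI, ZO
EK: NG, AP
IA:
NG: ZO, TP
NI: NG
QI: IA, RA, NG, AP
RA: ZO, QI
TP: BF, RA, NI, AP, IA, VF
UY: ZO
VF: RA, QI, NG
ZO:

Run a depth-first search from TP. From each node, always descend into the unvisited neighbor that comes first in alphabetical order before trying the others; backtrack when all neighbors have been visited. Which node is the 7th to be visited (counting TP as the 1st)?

UY

Visit TP
TP → AP
AP → EK
EK → NG
NG → ZO
AP → NI
AP → UY
TP → BF
TP → IA
TP → RA
RA → QI
TP → VF

Visit order: TP, AP, EK, NG, ZO, NI, UY, BF, IA, RA, QI, VF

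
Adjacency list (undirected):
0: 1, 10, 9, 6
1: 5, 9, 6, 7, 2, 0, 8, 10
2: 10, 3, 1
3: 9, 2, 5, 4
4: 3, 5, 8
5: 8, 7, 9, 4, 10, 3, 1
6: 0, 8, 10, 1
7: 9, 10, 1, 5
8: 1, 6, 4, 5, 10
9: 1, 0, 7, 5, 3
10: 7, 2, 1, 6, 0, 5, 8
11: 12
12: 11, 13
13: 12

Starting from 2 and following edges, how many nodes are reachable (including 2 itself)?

11

BFS from 2 visits: 2, 10, 3, 1, 7, 6, 0, 5, 8, 9, 4
Reachable nodes: 11 of 14 total.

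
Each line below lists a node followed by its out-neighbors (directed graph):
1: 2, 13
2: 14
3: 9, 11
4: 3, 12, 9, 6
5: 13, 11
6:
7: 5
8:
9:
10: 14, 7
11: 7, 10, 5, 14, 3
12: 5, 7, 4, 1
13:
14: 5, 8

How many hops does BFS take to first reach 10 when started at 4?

Level 0: 4
Level 1: 3, 6, 9, 12
Level 2: 1, 5, 7, 11
Level 3: 2, 10, 13, 14
Level 4: 8
10 first appears at level 3.

3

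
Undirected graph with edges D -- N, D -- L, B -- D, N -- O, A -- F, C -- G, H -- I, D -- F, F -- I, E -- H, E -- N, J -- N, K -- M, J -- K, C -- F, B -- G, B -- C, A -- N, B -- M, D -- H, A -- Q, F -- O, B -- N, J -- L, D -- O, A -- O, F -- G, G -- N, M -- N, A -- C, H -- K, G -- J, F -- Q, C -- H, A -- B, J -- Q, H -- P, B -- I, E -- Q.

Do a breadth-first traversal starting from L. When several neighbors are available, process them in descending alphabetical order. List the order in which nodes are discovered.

Visit L; enqueue J, D → queue [J, D]
Visit J; enqueue Q, N, K, G → queue [D, Q, N, K, G]
Visit D; enqueue O, H, F, B → queue [Q, N, K, G, O, H, F, B]
Visit Q; enqueue E, A → queue [N, K, G, O, H, F, B, E, A]
Visit N; enqueue M → queue [K, G, O, H, F, B, E, A, M]
Visit K → queue [G, O, H, F, B, E, A, M]
Visit G; enqueue C → queue [O, H, F, B, E, A, M, C]
Visit O → queue [H, F, B, E, A, M, C]
Visit H; enqueue P, I → queue [F, B, E, A, M, C, P, I]
Visit F → queue [B, E, A, M, C, P, I]
Visit B → queue [E, A, M, C, P, I]
Visit E → queue [A, M, C, P, I]
Visit A → queue [M, C, P, I]
Visit M → queue [C, P, I]
Visit C → queue [P, I]
Visit P → queue [I]
Visit I → queue []

L, J, D, Q, N, K, G, O, H, F, B, E, A, M, C, P, I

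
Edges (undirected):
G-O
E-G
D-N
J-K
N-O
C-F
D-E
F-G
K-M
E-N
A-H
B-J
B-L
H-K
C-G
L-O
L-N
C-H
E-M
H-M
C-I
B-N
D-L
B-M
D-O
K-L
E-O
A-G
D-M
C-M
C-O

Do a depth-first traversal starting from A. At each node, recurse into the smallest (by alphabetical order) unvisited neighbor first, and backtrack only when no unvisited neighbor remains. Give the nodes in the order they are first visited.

Visit A
A → G
G → C
C → F
C → H
H → K
K → J
J → B
B → L
L → D
D → E
E → M
E → N
N → O
C → I

A → G → C → F → H → K → J → B → L → D → E → M → N → O → I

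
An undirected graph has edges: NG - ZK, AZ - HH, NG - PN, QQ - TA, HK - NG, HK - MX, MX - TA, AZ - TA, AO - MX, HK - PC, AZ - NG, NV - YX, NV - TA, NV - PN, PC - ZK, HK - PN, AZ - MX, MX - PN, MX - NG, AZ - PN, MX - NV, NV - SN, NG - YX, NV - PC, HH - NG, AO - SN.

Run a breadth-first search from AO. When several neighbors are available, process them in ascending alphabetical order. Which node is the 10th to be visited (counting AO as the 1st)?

Visit AO; enqueue MX, SN → queue [MX, SN]
Visit MX; enqueue AZ, HK, NG, NV, PN, TA → queue [SN, AZ, HK, NG, NV, PN, TA]
Visit SN → queue [AZ, HK, NG, NV, PN, TA]
Visit AZ; enqueue HH → queue [HK, NG, NV, PN, TA, HH]
Visit HK; enqueue PC → queue [NG, NV, PN, TA, HH, PC]
Visit NG; enqueue YX, ZK → queue [NV, PN, TA, HH, PC, YX, ZK]
Visit NV → queue [PN, TA, HH, PC, YX, ZK]
Visit PN → queue [TA, HH, PC, YX, ZK]
Visit TA; enqueue QQ → queue [HH, PC, YX, ZK, QQ]
Visit HH → queue [PC, YX, ZK, QQ]
Visit PC → queue [YX, ZK, QQ]
Visit YX → queue [ZK, QQ]
Visit ZK → queue [QQ]
Visit QQ → queue []

Visit order: AO, MX, SN, AZ, HK, NG, NV, PN, TA, HH, PC, YX, ZK, QQ

HH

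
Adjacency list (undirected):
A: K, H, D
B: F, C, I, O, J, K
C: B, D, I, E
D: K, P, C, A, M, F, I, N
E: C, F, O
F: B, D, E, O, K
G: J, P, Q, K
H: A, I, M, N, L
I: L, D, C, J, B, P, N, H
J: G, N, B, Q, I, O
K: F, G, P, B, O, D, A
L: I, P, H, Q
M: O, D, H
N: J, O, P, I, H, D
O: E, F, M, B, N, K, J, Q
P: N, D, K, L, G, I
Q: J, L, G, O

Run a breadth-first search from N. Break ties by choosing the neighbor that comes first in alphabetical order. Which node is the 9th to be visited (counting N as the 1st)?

Visit N; enqueue D, H, I, J, O, P → queue [D, H, I, J, O, P]
Visit D; enqueue A, C, F, K, M → queue [H, I, J, O, P, A, C, F, K, M]
Visit H; enqueue L → queue [I, J, O, P, A, C, F, K, M, L]
Visit I; enqueue B → queue [J, O, P, A, C, F, K, M, L, B]
Visit J; enqueue G, Q → queue [O, P, A, C, F, K, M, L, B, G, Q]
Visit O; enqueue E → queue [P, A, C, F, K, M, L, B, G, Q, E]
Visit P → queue [A, C, F, K, M, L, B, G, Q, E]
Visit A → queue [C, F, K, M, L, B, G, Q, E]
Visit C → queue [F, K, M, L, B, G, Q, E]
Visit F → queue [K, M, L, B, G, Q, E]
Visit K → queue [M, L, B, G, Q, E]
Visit M → queue [L, B, G, Q, E]
Visit L → queue [B, G, Q, E]
Visit B → queue [G, Q, E]
Visit G → queue [Q, E]
Visit Q → queue [E]
Visit E → queue []

Visit order: N, D, H, I, J, O, P, A, C, F, K, M, L, B, G, Q, E

C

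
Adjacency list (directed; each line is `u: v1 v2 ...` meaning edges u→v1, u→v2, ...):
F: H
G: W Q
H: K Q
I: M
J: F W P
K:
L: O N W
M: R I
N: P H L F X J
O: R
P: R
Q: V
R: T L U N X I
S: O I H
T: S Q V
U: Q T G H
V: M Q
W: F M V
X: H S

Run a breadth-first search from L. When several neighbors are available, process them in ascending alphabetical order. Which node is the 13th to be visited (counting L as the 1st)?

Visit L; enqueue N, O, W → queue [N, O, W]
Visit N; enqueue F, H, J, P, X → queue [O, W, F, H, J, P, X]
Visit O; enqueue R → queue [W, F, H, J, P, X, R]
Visit W; enqueue M, V → queue [F, H, J, P, X, R, M, V]
Visit F → queue [H, J, P, X, R, M, V]
Visit H; enqueue K, Q → queue [J, P, X, R, M, V, K, Q]
Visit J → queue [P, X, R, M, V, K, Q]
Visit P → queue [X, R, M, V, K, Q]
Visit X; enqueue S → queue [R, M, V, K, Q, S]
Visit R; enqueue I, T, U → queue [M, V, K, Q, S, I, T, U]
Visit M → queue [V, K, Q, S, I, T, U]
Visit V → queue [K, Q, S, I, T, U]
Visit K → queue [Q, S, I, T, U]
Visit Q → queue [S, I, T, U]
Visit S → queue [I, T, U]
Visit I → queue [T, U]
Visit T → queue [U]
Visit U; enqueue G → queue [G]
Visit G → queue []

Visit order: L, N, O, W, F, H, J, P, X, R, M, V, K, Q, S, I, T, U, G

K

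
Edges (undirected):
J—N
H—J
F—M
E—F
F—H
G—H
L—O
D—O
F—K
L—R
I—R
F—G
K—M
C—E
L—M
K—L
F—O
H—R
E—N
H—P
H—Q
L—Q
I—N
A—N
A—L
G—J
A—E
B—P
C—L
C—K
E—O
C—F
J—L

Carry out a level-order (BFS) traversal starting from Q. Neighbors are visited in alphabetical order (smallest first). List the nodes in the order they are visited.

Q H L F G J P R A C K M O E N B I D

Visit Q; enqueue H, L → queue [H, L]
Visit H; enqueue F, G, J, P, R → queue [L, F, G, J, P, R]
Visit L; enqueue A, C, K, M, O → queue [F, G, J, P, R, A, C, K, M, O]
Visit F; enqueue E → queue [G, J, P, R, A, C, K, M, O, E]
Visit G → queue [J, P, R, A, C, K, M, O, E]
Visit J; enqueue N → queue [P, R, A, C, K, M, O, E, N]
Visit P; enqueue B → queue [R, A, C, K, M, O, E, N, B]
Visit R; enqueue I → queue [A, C, K, M, O, E, N, B, I]
Visit A → queue [C, K, M, O, E, N, B, I]
Visit C → queue [K, M, O, E, N, B, I]
Visit K → queue [M, O, E, N, B, I]
Visit M → queue [O, E, N, B, I]
Visit O; enqueue D → queue [E, N, B, I, D]
Visit E → queue [N, B, I, D]
Visit N → queue [B, I, D]
Visit B → queue [I, D]
Visit I → queue [D]
Visit D → queue []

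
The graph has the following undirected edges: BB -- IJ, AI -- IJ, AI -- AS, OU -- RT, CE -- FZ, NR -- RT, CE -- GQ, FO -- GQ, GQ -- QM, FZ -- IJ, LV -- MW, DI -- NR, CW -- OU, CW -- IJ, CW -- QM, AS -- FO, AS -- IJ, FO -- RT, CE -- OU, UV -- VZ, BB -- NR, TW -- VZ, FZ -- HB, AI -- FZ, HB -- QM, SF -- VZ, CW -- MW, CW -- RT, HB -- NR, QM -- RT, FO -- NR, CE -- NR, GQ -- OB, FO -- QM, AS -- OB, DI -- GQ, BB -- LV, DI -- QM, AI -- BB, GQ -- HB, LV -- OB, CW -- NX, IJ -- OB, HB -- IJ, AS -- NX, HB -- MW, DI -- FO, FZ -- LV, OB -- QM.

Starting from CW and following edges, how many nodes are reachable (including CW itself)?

BFS from CW visits: CW, RT, QM, OU, NX, MW, IJ, NR, FO, OB, HB, GQ, DI, CE, AS, LV, FZ, BB, AI
Reachable nodes: 19 of 23 total.

19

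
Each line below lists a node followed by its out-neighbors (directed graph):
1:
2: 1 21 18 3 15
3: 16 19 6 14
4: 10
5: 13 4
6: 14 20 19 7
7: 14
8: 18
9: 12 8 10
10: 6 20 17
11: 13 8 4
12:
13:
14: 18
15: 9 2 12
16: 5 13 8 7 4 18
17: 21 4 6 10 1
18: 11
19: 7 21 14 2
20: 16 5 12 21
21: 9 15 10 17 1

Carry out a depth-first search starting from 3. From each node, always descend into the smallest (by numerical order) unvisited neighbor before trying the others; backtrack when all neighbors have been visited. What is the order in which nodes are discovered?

3 -> 6 -> 7 -> 14 -> 18 -> 11 -> 4 -> 10 -> 17 -> 1 -> 21 -> 9 -> 8 -> 12 -> 15 -> 2 -> 20 -> 5 -> 13 -> 16 -> 19

Visit 3
3 → 6
6 → 7
7 → 14
14 → 18
18 → 11
11 → 4
4 → 10
10 → 17
17 → 1
17 → 21
21 → 9
9 → 8
9 → 12
21 → 15
15 → 2
10 → 20
20 → 5
5 → 13
20 → 16
6 → 19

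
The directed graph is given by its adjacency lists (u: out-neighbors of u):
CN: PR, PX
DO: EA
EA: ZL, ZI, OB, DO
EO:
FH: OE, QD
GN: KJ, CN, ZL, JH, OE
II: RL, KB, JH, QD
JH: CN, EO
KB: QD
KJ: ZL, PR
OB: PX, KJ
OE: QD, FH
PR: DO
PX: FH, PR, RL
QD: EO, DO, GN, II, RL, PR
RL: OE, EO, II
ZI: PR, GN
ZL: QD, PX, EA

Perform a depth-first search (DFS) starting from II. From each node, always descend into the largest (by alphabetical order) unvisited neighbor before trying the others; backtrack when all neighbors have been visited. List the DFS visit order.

Visit II
II → RL
RL → OE
OE → QD
QD → PR
PR → DO
DO → EA
EA → ZL
ZL → PX
PX → FH
EA → ZI
ZI → GN
GN → KJ
GN → JH
JH → EO
JH → CN
EA → OB
II → KB

II, RL, OE, QD, PR, DO, EA, ZL, PX, FH, ZI, GN, KJ, JH, EO, CN, OB, KB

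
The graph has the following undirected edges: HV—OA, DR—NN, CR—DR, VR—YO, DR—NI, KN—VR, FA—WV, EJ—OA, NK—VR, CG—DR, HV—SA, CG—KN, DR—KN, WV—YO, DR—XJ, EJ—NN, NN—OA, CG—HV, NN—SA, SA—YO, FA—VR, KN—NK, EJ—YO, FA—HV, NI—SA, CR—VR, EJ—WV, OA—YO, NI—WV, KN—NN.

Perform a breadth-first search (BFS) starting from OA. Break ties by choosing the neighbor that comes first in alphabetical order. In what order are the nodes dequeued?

OA, EJ, HV, NN, YO, WV, CG, FA, SA, DR, KN, VR, NI, CR, XJ, NK

Visit OA; enqueue EJ, HV, NN, YO → queue [EJ, HV, NN, YO]
Visit EJ; enqueue WV → queue [HV, NN, YO, WV]
Visit HV; enqueue CG, FA, SA → queue [NN, YO, WV, CG, FA, SA]
Visit NN; enqueue DR, KN → queue [YO, WV, CG, FA, SA, DR, KN]
Visit YO; enqueue VR → queue [WV, CG, FA, SA, DR, KN, VR]
Visit WV; enqueue NI → queue [CG, FA, SA, DR, KN, VR, NI]
Visit CG → queue [FA, SA, DR, KN, VR, NI]
Visit FA → queue [SA, DR, KN, VR, NI]
Visit SA → queue [DR, KN, VR, NI]
Visit DR; enqueue CR, XJ → queue [KN, VR, NI, CR, XJ]
Visit KN; enqueue NK → queue [VR, NI, CR, XJ, NK]
Visit VR → queue [NI, CR, XJ, NK]
Visit NI → queue [CR, XJ, NK]
Visit CR → queue [XJ, NK]
Visit XJ → queue [NK]
Visit NK → queue []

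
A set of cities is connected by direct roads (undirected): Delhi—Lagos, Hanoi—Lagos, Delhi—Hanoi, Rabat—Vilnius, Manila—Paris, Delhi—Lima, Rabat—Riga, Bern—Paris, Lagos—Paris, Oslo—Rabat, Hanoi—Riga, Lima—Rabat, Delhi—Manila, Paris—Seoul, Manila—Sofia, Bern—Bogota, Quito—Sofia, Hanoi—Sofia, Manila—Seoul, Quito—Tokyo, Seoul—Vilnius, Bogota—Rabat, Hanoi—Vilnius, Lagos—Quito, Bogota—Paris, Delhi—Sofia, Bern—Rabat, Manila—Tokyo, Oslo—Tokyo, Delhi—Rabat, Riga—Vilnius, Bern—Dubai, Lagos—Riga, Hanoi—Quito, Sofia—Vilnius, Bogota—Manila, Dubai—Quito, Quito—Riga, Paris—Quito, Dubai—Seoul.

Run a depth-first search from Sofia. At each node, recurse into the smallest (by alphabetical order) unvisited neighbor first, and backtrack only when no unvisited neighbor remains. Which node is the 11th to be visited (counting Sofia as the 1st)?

Quito

Visit Sofia
Sofia → Delhi
Delhi → Hanoi
Hanoi → Lagos
Lagos → Paris
Paris → Bern
Bern → Bogota
Bogota → Manila
Manila → Seoul
Seoul → Dubai
Dubai → Quito
Quito → Riga
Riga → Rabat
Rabat → Lima
Rabat → Oslo
Oslo → Tokyo
Rabat → Vilnius

Visit order: Sofia, Delhi, Hanoi, Lagos, Paris, Bern, Bogota, Manila, Seoul, Dubai, Quito, Riga, Rabat, Lima, Oslo, Tokyo, Vilnius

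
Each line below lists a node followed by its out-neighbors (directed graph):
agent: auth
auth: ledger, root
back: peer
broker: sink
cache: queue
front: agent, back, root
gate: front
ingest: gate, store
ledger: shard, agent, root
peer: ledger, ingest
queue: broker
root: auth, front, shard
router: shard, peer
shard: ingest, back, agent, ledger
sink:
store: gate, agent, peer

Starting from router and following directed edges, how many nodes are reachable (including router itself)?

BFS from router visits: router, shard, peer, ingest, back, agent, ledger, gate, store, auth, root, front
Reachable nodes: 12 of 16 total.

12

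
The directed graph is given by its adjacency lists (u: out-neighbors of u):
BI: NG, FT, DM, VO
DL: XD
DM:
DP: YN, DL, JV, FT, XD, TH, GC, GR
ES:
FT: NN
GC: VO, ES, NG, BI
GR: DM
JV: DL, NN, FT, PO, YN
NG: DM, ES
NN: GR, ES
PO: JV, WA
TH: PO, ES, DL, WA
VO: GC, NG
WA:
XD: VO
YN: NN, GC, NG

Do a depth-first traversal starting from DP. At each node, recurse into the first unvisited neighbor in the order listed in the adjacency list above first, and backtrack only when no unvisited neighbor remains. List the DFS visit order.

Visit DP
DP → YN
YN → NN
NN → GR
GR → DM
NN → ES
YN → GC
GC → VO
VO → NG
GC → BI
BI → FT
DP → DL
DL → XD
DP → JV
JV → PO
PO → WA
DP → TH

DP, YN, NN, GR, DM, ES, GC, VO, NG, BI, FT, DL, XD, JV, PO, WA, TH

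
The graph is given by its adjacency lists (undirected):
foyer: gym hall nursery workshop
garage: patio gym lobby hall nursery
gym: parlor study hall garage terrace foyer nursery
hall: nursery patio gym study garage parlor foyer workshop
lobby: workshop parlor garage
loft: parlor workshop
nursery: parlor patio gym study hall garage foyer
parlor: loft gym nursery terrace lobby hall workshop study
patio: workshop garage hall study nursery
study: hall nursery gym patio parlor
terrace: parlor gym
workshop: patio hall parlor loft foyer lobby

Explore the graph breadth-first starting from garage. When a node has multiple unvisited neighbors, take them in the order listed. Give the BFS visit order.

garage patio gym lobby hall nursery workshop study parlor terrace foyer loft

Visit garage; enqueue patio, gym, lobby, hall, nursery → queue [patio, gym, lobby, hall, nursery]
Visit patio; enqueue workshop, study → queue [gym, lobby, hall, nursery, workshop, study]
Visit gym; enqueue parlor, terrace, foyer → queue [lobby, hall, nursery, workshop, study, parlor, terrace, foyer]
Visit lobby → queue [hall, nursery, workshop, study, parlor, terrace, foyer]
Visit hall → queue [nursery, workshop, study, parlor, terrace, foyer]
Visit nursery → queue [workshop, study, parlor, terrace, foyer]
Visit workshop; enqueue loft → queue [study, parlor, terrace, foyer, loft]
Visit study → queue [parlor, terrace, foyer, loft]
Visit parlor → queue [terrace, foyer, loft]
Visit terrace → queue [foyer, loft]
Visit foyer → queue [loft]
Visit loft → queue []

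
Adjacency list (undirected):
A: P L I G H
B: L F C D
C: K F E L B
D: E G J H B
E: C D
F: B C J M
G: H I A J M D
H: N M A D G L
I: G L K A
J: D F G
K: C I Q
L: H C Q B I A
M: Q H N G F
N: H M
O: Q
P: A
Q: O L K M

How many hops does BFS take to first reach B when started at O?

3

Level 0: O
Level 1: Q
Level 2: K, L, M
Level 3: A, B, C, F, G, H, I, N
Level 4: D, E, J, P
B first appears at level 3.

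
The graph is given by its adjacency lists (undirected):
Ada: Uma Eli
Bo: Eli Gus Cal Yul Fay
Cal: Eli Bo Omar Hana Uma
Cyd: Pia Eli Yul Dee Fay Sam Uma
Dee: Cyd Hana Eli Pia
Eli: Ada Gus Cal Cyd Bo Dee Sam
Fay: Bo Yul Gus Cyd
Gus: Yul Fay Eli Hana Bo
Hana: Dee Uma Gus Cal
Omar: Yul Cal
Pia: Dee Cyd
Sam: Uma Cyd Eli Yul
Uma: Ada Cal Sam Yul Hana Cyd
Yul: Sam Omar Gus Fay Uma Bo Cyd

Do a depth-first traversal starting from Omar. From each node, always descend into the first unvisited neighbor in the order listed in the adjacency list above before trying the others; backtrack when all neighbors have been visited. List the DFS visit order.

Omar Yul Sam Uma Ada Eli Gus Fay Bo Cal Hana Dee Cyd Pia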